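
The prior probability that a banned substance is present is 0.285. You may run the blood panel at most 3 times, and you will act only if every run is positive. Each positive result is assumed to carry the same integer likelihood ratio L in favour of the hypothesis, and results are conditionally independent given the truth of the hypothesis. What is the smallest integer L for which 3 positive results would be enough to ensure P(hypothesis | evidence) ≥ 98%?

5

Prior odds = 0.285/0.715 = 57/143.
Target odds = 0.98/0.02 = 49.
Need L³ ≥ 49 ÷ (57/143) = 7007/57.
4³ = 64 < 7007/57 ≤ 125 = 5³, so L = 5.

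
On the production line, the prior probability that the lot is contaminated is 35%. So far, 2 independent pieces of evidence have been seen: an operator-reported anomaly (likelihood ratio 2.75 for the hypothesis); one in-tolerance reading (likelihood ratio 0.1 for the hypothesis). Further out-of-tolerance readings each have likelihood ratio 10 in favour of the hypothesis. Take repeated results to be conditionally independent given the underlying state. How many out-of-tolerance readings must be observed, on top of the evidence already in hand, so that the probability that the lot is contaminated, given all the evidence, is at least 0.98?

Prior odds = 0.35/0.65 = 7/13.
Combined Bayes factor of the evidence already in hand = 2.75 × 0.1 = 0.275.
Odds after that evidence = (7/13) × 0.275 = 77/520.
Target odds = 0.98/0.02 = 49.
Need 10ⁿ ≥ 49 ÷ (77/520) = 3640/11.
10² = 100 falls short of 3640/11 but 10³ = 1000 reaches it, so n = 3.

3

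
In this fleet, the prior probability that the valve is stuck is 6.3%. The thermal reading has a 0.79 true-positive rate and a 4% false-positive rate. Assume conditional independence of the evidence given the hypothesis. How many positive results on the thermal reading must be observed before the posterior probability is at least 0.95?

2

Prior odds: 0.063 ÷ 0.937 = 63/937.
Likelihood ratio of a positive result = 0.79/0.04 = 19.75.
Target odds: 0.95 ÷ 0.05 = 19.
Need (63/937) × 19.75ⁿ ≥ 19, i.e. 19.75ⁿ ≥ 17803/63.
19.75¹ = 19.75 falls short of 17803/63 but 19.75² = 390.0625 reaches it, so n = 2.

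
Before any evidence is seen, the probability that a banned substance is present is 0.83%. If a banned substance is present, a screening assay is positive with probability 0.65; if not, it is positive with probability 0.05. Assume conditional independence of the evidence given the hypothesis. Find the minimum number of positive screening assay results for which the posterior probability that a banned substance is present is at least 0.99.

4

Prior odds = 0.0083/0.9917 = 83/9917.
Likelihood ratio of a positive = 0.65/0.05 = 13.
Target posterior odds = 0.99/0.01 = 99.
Require 13ⁿ ≥ 99 ÷ (83/9917) = 981783/83.
13³ = 2197 falls short of 981783/83 but 13⁴ = 28561 reaches it, so n = 4.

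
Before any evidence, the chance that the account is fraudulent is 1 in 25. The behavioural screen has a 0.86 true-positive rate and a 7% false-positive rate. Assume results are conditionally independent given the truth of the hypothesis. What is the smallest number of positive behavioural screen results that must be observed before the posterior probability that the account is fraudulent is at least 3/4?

Prior odds = 0.04/0.96 = 1/24.
Likelihood ratio of a positive result = 0.86/0.07 = 86/7.
Target posterior odds = 0.75/0.25 = 3.
Require (86/7)ⁿ ≥ 3 ÷ (1/24) = 72.
(86/7)¹ = 86/7 falls short of 72 but (86/7)² = 7396/49 reaches it, so n = 2.

2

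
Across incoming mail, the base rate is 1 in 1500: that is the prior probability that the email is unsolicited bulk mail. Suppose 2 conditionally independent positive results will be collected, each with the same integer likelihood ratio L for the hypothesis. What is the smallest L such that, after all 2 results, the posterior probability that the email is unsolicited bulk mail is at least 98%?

272

Prior odds = (1/1500)/(1499/1500) = 1/1499.
Target odds = 0.98/0.02 = 49.
Need L² ≥ 49 ÷ (1/1499) = 73451.
271² = 73441 < 73451 ≤ 73984 = 272², so L = 272.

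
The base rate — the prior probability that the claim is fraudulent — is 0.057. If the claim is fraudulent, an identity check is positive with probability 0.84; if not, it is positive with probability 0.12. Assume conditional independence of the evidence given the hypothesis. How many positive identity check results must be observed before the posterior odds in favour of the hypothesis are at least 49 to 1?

Prior odds: 0.057 ÷ 0.943 = 57/943.
Likelihood ratio of a positive = 0.84/0.12 = 7.
Target odds = 49.
Need (57/943) × 7ⁿ ≥ 49, i.e. 7ⁿ ≥ 46207/57.
7³ = 343 falls short of 46207/57 but 7⁴ = 2401 reaches it, so n = 4.

4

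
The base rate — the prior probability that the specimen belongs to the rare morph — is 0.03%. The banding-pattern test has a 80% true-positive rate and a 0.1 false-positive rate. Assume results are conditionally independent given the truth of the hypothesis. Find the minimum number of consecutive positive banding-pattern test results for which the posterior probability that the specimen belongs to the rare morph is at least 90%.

5

Prior odds = 0.0003/0.9997 = 3/9997.
Likelihood ratio of a positive result = 0.8/0.1 = 8.
Target posterior odds = 0.9/0.1 = 9.
Require 8ⁿ ≥ 9 ÷ (3/9997) = 29991.
8⁴ = 4096 falls short of 29991 but 8⁵ = 32768 reaches it, so n = 5.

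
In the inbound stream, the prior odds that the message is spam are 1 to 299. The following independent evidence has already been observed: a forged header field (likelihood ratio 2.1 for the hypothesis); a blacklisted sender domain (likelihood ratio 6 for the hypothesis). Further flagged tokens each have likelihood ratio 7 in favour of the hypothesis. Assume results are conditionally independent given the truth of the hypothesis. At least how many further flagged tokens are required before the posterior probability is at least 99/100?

4

Prior odds = 1/299.
Combined Bayes factor of the evidence already in hand = 2.1 × 6 = 12.6.
Odds after that evidence = (1/299) × 12.6 = 63/1495.
Target odds = 0.99/0.01 = 99.
Need 7ⁿ ≥ 99 ÷ (63/1495) = 16445/7.
7³ = 343 falls short of 16445/7 but 7⁴ = 2401 reaches it, so n = 4.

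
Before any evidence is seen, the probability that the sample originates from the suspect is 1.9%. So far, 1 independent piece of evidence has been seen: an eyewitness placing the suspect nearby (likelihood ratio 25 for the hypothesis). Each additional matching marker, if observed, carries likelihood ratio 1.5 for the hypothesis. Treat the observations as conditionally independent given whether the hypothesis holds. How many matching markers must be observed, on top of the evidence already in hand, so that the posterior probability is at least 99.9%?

Prior odds = 0.019/0.981 = 19/981.
Bayes factor of the evidence already in hand = 25.
Odds after that evidence = (19/981) × 25 = 475/981.
Target odds = 0.999/0.001 = 999.
Need 1.5ⁿ ≥ 999 ÷ (475/981) = 980019/475.
1.5¹⁸ = 387420489/262144 falls short of 980019/475 but 1.5¹⁹ ≈2216.84 reaches it, so n = 19.

19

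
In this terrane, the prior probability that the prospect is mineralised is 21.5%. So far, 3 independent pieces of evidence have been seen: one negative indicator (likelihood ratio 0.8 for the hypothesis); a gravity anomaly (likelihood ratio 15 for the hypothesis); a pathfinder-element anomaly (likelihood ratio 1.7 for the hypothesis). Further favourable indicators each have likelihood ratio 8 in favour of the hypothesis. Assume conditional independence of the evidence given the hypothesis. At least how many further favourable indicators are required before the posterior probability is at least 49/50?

2

Prior odds = 0.215/0.785 = 43/157.
Combined Bayes factor of the evidence already in hand = 0.8 × 15 × 1.7 = 20.4.
Odds after that evidence = (43/157) × 20.4 = 4386/785.
Target odds = 0.98/0.02 = 49.
Need 8ⁿ ≥ 49 ÷ (4386/785) = 38465/4386.
8¹ = 8 falls short of 38465/4386 but 8² = 64 reaches it, so n = 2.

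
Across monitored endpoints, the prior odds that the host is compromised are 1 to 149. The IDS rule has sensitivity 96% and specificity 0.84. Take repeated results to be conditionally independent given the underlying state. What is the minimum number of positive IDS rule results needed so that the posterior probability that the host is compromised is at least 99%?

6

Prior odds = 1/149.
False-positive rate = 1 − 0.84 = 0.16; likelihood ratio of a positive = 0.96/0.16 = 6.
Target odds: 0.99 ÷ 0.01 = 99.
Require 6ⁿ ≥ 99 ÷ (1/149) = 14751.
6⁵ = 7776 falls short of 14751 but 6⁶ = 46656 reaches it, so n = 6.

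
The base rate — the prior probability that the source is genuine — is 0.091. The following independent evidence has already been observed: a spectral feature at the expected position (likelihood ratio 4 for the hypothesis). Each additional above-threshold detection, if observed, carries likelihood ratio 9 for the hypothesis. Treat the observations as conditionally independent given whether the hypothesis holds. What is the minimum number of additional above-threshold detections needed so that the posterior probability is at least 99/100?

3

Prior odds = 0.091/0.909 = 91/909.
Bayes factor of the evidence already in hand = 4.
Odds after that evidence = (91/909) × 4 = 364/909.
Target odds = 0.99/0.01 = 99.
Need 9ⁿ ≥ 99 ÷ (364/909) = 89991/364.
9² = 81 falls short of 89991/364 but 9³ = 729 reaches it, so n = 3.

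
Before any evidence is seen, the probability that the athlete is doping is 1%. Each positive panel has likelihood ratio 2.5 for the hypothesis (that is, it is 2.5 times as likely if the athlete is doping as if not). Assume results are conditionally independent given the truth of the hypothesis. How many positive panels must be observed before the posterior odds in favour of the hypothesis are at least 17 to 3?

7

Prior odds = 0.01/0.99 = 1/99.
Likelihood ratio per positive panel = 2.5.
Target odds = 17/3.
Need (1/99) × 2.5ⁿ ≥ 17/3, i.e. 2.5ⁿ ≥ 561.
2.5⁶ = 244.140625 falls short of 561 but 2.5⁷ = 610.3515625 reaches it, so n = 7.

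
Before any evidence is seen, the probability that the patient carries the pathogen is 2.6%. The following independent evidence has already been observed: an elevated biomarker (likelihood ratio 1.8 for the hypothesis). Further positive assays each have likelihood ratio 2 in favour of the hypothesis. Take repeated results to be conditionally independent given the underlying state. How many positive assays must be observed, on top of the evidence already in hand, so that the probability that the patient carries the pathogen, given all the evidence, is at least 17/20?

Prior odds = 0.026/0.974 = 13/487.
Bayes factor of the evidence already in hand = 1.8.
Odds after that evidence = (13/487) × 1.8 = 117/2435.
Target odds = 0.85/0.15 = 17/3.
Need 2ⁿ ≥ 17/3 ÷ (117/2435) = 41395/351.
2⁶ = 64 falls short of 41395/351 but 2⁷ = 128 reaches it, so n = 7.

7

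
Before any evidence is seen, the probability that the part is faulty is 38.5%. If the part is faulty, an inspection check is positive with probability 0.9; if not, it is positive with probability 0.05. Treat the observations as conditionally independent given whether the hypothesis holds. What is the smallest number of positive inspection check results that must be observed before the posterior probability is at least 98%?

2

Prior odds: 0.385 ÷ 0.615 = 77/123.
Likelihood ratio of a positive = 0.9/0.05 = 18.
Target posterior odds = 0.98/0.02 = 49.
Need (77/123) × 18ⁿ ≥ 49, i.e. 18ⁿ ≥ 861/11.
18¹ = 18 falls short of 861/11 but 18² = 324 reaches it, so n = 2.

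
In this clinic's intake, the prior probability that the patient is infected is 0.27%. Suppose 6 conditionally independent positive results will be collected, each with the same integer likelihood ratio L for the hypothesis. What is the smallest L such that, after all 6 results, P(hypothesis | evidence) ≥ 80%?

Prior odds = 0.0027/0.9973 = 27/9973.
Target odds = 0.8/0.2 = 4.
Need L⁶ ≥ 4 ÷ (27/9973) = 39892/27.
3⁶ = 729 < 39892/27 ≤ 4096 = 4⁶, so L = 4.

4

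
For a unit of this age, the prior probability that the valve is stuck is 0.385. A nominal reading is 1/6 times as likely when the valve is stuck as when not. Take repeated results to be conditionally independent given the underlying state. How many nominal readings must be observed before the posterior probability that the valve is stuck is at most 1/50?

2

Prior odds: 0.385 ÷ 0.615 = 77/123.
Likelihood ratio per nominal reading = 1/6.
Target odds: 0.02 ÷ 0.98 = 1/49.
Need (77/123) × (1/6)ⁿ ≤ 1/49, i.e. (1/6)ⁿ ≤ 123/3773.
(1/6)¹ = 1/6 is still above 123/3773 but (1/6)² = 1/36 is at or below it, so n = 2.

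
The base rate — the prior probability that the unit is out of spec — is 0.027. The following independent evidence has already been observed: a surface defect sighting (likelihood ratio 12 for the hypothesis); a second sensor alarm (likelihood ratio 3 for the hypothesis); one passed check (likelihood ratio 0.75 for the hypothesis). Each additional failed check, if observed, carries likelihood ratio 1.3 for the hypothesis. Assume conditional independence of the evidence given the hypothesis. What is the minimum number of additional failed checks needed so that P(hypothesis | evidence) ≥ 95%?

13

Prior odds = 0.027/0.973 = 27/973.
Combined Bayes factor of the evidence already in hand = 12 × 3 × 0.75 = 27.
Odds after that evidence = (27/973) × 27 = 729/973.
Target odds = 0.95/0.05 = 19.
Need 1.3ⁿ ≥ 19 ÷ (729/973) = 18487/729.
1.3¹² ≈23.2981 falls short of 18487/729 but 1.3¹³ ≈30.2875 reaches it, so n = 13.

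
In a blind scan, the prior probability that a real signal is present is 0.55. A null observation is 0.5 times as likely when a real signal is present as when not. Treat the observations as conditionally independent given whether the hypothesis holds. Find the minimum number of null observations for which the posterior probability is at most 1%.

7

Prior odds = 0.55/0.45 = 11/9.
Likelihood ratio per null observation = 0.5.
Target odds: 0.01 ÷ 0.99 = 1/99.
Need (11/9) × 0.5ⁿ ≤ 1/99, i.e. 0.5ⁿ ≤ 1/121.
0.5⁶ = 0.015625 is still above 1/121 but 0.5⁷ = 0.0078125 is at or below it, so n = 7.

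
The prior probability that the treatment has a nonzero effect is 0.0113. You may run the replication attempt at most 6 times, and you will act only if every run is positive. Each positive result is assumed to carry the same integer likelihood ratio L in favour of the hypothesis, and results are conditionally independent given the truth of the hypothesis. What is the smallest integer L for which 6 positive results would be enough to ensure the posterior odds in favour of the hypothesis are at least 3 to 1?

3

Prior odds = 0.0113/0.9887 = 113/9887.
Target odds = 3.
Need L⁶ ≥ 3 ÷ (113/9887) = 29661/113.
2⁶ = 64 < 29661/113 ≤ 729 = 3⁶, so L = 3.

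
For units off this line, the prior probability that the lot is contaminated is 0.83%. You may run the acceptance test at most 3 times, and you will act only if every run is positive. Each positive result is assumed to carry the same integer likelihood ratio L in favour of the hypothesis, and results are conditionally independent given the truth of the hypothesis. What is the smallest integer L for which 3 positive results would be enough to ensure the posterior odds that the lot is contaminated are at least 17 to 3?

Prior odds = 0.0083/0.9917 = 83/9917.
Target odds = 17/3.
Need L³ ≥ 17/3 ÷ (83/9917) = 168589/249.
8³ = 512 < 168589/249 ≤ 729 = 9³, so L = 9.

9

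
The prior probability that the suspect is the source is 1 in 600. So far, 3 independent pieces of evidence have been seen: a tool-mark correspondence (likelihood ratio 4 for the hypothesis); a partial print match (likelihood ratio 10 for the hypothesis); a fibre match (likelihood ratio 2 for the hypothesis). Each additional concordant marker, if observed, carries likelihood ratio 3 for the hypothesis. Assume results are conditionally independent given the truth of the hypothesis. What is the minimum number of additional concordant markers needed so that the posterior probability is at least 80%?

4

Prior odds = (1/600)/(599/600) = 1/599.
Combined Bayes factor of the evidence already in hand = 4 × 10 × 2 = 80.
Odds after that evidence = (1/599) × 80 = 80/599.
Target odds = 0.8/0.2 = 4.
Need 3ⁿ ≥ 4 ÷ (80/599) = 29.95.
3³ = 27 falls short of 29.95 but 3⁴ = 81 reaches it, so n = 4.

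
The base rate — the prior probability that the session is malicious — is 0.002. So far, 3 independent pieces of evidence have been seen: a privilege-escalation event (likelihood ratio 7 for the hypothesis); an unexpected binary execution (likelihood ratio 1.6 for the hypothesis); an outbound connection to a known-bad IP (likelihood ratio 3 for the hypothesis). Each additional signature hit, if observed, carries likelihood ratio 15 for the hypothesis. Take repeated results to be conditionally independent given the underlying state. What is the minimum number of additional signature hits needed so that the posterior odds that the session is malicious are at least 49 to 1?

3

Prior odds = 0.002/0.998 = 1/499.
Combined Bayes factor of the evidence already in hand = 7 × 1.6 × 3 = 33.6.
Odds after that evidence = (1/499) × 33.6 = 168/2495.
Target odds = 49.
Need 15ⁿ ≥ 49 ÷ (168/2495) = 17465/24.
15² = 225 falls short of 17465/24 but 15³ = 3375 reaches it, so n = 3.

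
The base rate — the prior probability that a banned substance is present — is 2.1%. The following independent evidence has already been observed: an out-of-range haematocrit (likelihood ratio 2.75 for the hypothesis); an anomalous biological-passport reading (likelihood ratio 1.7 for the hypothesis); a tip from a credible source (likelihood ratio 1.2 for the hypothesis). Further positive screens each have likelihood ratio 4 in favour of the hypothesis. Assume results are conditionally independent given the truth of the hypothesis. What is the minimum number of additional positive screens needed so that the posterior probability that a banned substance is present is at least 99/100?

5

Prior odds = 0.021/0.979 = 21/979.
Combined Bayes factor of the evidence already in hand = 2.75 × 1.7 × 1.2 = 5.61.
Odds after that evidence = (21/979) × 5.61 = 1071/8900.
Target odds = 0.99/0.01 = 99.
Need 4ⁿ ≥ 99 ÷ (1071/8900) = 97900/119.
4⁴ = 256 falls short of 97900/119 but 4⁵ = 1024 reaches it, so n = 5.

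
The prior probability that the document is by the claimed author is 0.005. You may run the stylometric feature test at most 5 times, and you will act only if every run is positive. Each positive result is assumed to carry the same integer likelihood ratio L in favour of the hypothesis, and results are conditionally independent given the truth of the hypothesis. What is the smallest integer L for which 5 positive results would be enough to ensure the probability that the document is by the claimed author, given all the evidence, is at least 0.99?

Prior odds = 0.005/0.995 = 1/199.
Target odds = 0.99/0.01 = 99.
Need L⁵ ≥ 99 ÷ (1/199) = 19701.
7⁵ = 16807 < 19701 ≤ 32768 = 8⁵, so L = 8.

8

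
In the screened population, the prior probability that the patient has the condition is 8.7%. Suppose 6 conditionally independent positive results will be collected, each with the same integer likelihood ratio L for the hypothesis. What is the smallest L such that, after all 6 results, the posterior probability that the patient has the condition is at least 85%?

2

Prior odds = 0.087/0.913 = 87/913.
Target odds = 0.85/0.15 = 17/3.
Need L⁶ ≥ 17/3 ÷ (87/913) = 15521/261.
1⁶ = 1 < 15521/261 ≤ 64 = 2⁶, so L = 2.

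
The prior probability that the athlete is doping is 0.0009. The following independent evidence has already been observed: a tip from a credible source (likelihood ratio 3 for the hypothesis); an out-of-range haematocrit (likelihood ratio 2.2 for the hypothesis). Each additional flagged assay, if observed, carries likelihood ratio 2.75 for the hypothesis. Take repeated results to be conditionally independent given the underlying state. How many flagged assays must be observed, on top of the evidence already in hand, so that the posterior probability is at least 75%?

Prior odds = 0.0009/0.9991 = 9/9991.
Combined Bayes factor of the evidence already in hand = 3 × 2.2 = 6.6.
Odds after that evidence = (9/9991) × 6.6 = 297/49955.
Target odds = 0.75/0.25 = 3.
Need 2.75ⁿ ≥ 3 ÷ (297/49955) = 49955/99.
2.75⁶ = 1771561/4096 falls short of 49955/99 but 2.75⁷ = 19487171/16384 reaches it, so n = 7.

7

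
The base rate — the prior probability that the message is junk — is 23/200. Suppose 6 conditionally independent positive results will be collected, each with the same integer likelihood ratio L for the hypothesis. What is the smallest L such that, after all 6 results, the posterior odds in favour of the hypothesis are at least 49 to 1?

Prior odds = 0.115/0.885 = 23/177.
Target odds = 49.
Need L⁶ ≥ 49 ÷ (23/177) = 8673/23.
2⁶ = 64 < 8673/23 ≤ 729 = 3⁶, so L = 3.

3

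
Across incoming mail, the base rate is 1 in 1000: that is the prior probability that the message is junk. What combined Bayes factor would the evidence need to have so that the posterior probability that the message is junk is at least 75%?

Prior odds = 0.001/0.999 = 1/999.
Target odds = 0.75/0.25 = 3.
Required Bayes factor = 3 ÷ (1/999) = 2997.

2997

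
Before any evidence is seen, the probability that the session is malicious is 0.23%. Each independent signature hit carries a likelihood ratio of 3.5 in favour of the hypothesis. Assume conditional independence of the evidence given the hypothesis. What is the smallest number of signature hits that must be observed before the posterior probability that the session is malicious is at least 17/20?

7

Prior odds: 0.0023 ÷ 0.9977 = 23/9977.
Likelihood ratio per signature hit = 3.5.
Target odds: 0.85 ÷ 0.15 = 17/3.
Need (23/9977) × 3.5ⁿ ≥ 17/3, i.e. 3.5ⁿ ≥ 169609/69.
3.5⁶ = 1838.265625 falls short of 169609/69 but 3.5⁷ = 823543/128 reaches it, so n = 7.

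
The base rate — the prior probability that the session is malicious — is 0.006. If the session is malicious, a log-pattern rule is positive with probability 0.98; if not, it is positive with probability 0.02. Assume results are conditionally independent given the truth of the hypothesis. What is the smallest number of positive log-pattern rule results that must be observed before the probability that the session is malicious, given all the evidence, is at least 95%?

Prior odds: 0.006 ÷ 0.994 = 3/497.
Likelihood ratio of a positive = 0.98/0.02 = 49.
Target posterior odds = 0.95/0.05 = 19.
Require 49ⁿ ≥ 19 ÷ (3/497) = 9443/3.
49² = 2401 falls short of 9443/3 but 49³ = 117649 reaches it, so n = 3.

3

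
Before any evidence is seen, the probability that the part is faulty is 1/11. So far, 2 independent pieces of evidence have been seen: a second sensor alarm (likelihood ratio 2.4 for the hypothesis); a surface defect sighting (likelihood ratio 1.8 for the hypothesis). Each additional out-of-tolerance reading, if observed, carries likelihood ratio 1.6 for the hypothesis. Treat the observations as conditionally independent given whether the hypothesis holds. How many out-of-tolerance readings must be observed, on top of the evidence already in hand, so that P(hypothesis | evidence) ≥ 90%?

Prior odds = (1/11)/(10/11) = 0.1.
Combined Bayes factor of the evidence already in hand = 2.4 × 1.8 = 4.32.
Odds after that evidence = 0.1 × 4.32 = 0.432.
Target odds = 0.9/0.1 = 9.
Need 1.6ⁿ ≥ 9 ÷ 0.432 = 125/6.
1.6⁶ = 262144/15625 falls short of 125/6 but 1.6⁷ = 2097152/78125 reaches it, so n = 7.

7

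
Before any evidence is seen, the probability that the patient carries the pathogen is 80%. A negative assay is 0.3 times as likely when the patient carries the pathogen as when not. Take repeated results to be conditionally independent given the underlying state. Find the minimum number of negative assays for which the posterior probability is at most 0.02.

Prior odds: 0.8 ÷ 0.2 = 4.
Likelihood ratio per negative assay = 0.3.
Target odds: 0.02 ÷ 0.98 = 1/49.
Require 0.3ⁿ ≤ 1/49 ÷ 4 = 1/196.
0.3⁴ = 0.0081 is still above 1/196 but 0.3⁵ = 243/100000 is at or below it, so n = 5.

5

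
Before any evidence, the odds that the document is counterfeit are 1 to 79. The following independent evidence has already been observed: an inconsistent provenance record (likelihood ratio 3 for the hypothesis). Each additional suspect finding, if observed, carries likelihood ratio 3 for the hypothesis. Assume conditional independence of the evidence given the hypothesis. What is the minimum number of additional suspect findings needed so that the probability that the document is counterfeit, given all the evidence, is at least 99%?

8

Prior odds = 1/79.
Bayes factor of the evidence already in hand = 3.
Odds after that evidence = (1/79) × 3 = 3/79.
Target odds = 0.99/0.01 = 99.
Need 3ⁿ ≥ 99 ÷ (3/79) = 2607.
3⁷ = 2187 falls short of 2607 but 3⁸ = 6561 reaches it, so n = 8.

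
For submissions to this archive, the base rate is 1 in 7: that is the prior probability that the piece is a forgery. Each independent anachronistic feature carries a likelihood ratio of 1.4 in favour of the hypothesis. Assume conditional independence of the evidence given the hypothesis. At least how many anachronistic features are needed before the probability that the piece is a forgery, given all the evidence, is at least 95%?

15

Prior odds: (1/7) ÷ (6/7) = 1/6.
Likelihood ratio per anachronistic feature = 1.4.
Target odds: 0.95 ÷ 0.05 = 19.
Require 1.4ⁿ ≥ 19 ÷ (1/6) = 114.
1.4¹⁴ ≈111.12 falls short of 114 but 1.4¹⁵ ≈155.568 reaches it, so n = 15.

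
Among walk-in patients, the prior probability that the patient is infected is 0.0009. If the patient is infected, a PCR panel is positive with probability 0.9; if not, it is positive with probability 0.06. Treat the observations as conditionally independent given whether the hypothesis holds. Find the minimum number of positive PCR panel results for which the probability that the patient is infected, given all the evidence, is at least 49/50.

5

Prior odds: 0.0009 ÷ 0.9991 = 9/9991.
Likelihood ratio of a positive = 0.9/0.06 = 15.
Target odds: 0.98 ÷ 0.02 = 49.
Require 15ⁿ ≥ 49 ÷ (9/9991) = 489559/9.
15⁴ = 50625 falls short of 489559/9 but 15⁵ = 759375 reaches it, so n = 5.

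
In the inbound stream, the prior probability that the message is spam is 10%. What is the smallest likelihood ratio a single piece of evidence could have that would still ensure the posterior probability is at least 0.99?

Prior odds = 0.1/0.9 = 1/9.
Target odds = 0.99/0.01 = 99.
Required Bayes factor = 99 ÷ (1/9) = 891.

891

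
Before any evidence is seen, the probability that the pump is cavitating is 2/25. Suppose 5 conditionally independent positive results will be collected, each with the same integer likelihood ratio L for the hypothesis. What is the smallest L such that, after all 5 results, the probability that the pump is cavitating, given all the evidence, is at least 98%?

4

Prior odds = 0.08/0.92 = 2/23.
Target odds = 0.98/0.02 = 49.
Need L⁵ ≥ 49 ÷ (2/23) = 563.5.
3⁵ = 243 < 563.5 ≤ 1024 = 4⁵, so L = 4.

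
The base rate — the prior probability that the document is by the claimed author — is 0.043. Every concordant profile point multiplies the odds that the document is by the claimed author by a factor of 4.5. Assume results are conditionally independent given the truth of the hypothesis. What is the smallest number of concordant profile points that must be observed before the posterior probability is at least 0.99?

6

Prior odds: 0.043 ÷ 0.957 = 43/957.
Likelihood ratio per concordant profile point = 4.5.
Target odds: 0.99 ÷ 0.01 = 99.
Require 4.5ⁿ ≥ 99 ÷ (43/957) = 94743/43.
4.5⁵ = 1845.28125 falls short of 94743/43 but 4.5⁶ = 8303.765625 reaches it, so n = 6.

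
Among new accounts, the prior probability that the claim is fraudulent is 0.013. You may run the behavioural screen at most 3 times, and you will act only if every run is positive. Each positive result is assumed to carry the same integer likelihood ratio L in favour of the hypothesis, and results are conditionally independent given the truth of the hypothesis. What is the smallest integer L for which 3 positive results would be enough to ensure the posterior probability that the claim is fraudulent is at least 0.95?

Prior odds = 0.013/0.987 = 13/987.
Target odds = 0.95/0.05 = 19.
Need L³ ≥ 19 ÷ (13/987) = 18753/13.
11³ = 1331 < 18753/13 ≤ 1728 = 12³, so L = 12.

12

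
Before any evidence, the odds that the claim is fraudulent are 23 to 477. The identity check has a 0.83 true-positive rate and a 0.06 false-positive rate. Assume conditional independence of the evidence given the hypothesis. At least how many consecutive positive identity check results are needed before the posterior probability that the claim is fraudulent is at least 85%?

Prior odds = 23/477.
Likelihood ratio of a positive result = 0.83/0.06 = 83/6.
Target odds: 0.85 ÷ 0.15 = 17/3.
Need (23/477) × (83/6)ⁿ ≥ 17/3, i.e. (83/6)ⁿ ≥ 2703/23.
(83/6)¹ = 83/6 falls short of 2703/23 but (83/6)² = 6889/36 reaches it, so n = 2.

2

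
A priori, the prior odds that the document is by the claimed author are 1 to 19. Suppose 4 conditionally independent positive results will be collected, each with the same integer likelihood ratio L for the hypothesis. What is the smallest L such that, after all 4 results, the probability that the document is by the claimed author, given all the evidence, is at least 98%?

Prior odds = 1/19.
Target odds = 0.98/0.02 = 49.
Need L⁴ ≥ 49 ÷ (1/19) = 931.
5⁴ = 625 < 931 ≤ 1296 = 6⁴, so L = 6.

6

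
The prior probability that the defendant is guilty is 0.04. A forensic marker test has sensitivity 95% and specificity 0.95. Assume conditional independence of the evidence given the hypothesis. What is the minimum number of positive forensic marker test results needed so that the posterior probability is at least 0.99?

Prior odds = 0.04/0.96 = 1/24.
False-positive rate = 1 − 0.95 = 0.05; likelihood ratio of a positive = 0.95/0.05 = 19.
Target posterior odds = 0.99/0.01 = 99.
Need (1/24) × 19ⁿ ≥ 99, i.e. 19ⁿ ≥ 2376.
19² = 361 falls short of 2376 but 19³ = 6859 reaches it, so n = 3.

3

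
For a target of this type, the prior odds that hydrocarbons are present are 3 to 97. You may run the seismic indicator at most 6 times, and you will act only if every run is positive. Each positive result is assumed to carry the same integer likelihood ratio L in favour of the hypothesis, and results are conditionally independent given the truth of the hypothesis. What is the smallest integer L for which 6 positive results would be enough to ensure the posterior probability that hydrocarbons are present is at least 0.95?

3

Prior odds = 3/97.
Target odds = 0.95/0.05 = 19.
Need L⁶ ≥ 19 ÷ (3/97) = 1843/3.
2⁶ = 64 < 1843/3 ≤ 729 = 3⁶, so L = 3.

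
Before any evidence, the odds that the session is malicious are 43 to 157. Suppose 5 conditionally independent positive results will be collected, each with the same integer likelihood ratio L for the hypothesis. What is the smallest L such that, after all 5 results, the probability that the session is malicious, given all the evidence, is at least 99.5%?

4

Prior odds = 43/157.
Target odds = 0.995/0.005 = 199.
Need L⁵ ≥ 199 ÷ (43/157) = 31243/43.
3⁵ = 243 < 31243/43 ≤ 1024 = 4⁵, so L = 4.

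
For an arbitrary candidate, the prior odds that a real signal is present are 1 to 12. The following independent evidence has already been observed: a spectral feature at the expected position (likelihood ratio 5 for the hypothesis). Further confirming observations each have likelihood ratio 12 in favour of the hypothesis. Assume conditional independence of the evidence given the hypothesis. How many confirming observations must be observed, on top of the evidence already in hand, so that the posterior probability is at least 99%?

3

Prior odds = 1/12.
Bayes factor of the evidence already in hand = 5.
Odds after that evidence = (1/12) × 5 = 5/12.
Target odds = 0.99/0.01 = 99.
Need 12ⁿ ≥ 99 ÷ (5/12) = 237.6.
12² = 144 falls short of 237.6 but 12³ = 1728 reaches it, so n = 3.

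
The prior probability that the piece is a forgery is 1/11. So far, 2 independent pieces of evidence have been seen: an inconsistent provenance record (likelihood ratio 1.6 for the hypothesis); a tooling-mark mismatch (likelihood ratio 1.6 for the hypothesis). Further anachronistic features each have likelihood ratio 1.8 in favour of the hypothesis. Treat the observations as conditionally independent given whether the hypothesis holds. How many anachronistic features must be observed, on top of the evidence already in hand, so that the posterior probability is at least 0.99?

Prior odds = (1/11)/(10/11) = 0.1.
Combined Bayes factor of the evidence already in hand = 1.6 × 1.6 = 2.56.
Odds after that evidence = 0.1 × 2.56 = 0.256.
Target odds = 0.99/0.01 = 99.
Need 1.8ⁿ ≥ 99 ÷ 0.256 = 386.71875.
1.8¹⁰ ≈357.047 falls short of 386.71875 but 1.8¹¹ ≈642.684 reaches it, so n = 11.

11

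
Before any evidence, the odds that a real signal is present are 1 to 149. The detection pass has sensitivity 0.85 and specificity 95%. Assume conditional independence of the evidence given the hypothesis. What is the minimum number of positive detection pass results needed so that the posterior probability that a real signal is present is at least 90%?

3

Prior odds = 1/149.
False-positive rate = 1 − 0.95 = 0.05; likelihood ratio of a positive = 0.85/0.05 = 17.
Target posterior odds = 0.9/0.1 = 9.
Require 17ⁿ ≥ 9 ÷ (1/149) = 1341.
17² = 289 falls short of 1341 but 17³ = 4913 reaches it, so n = 3.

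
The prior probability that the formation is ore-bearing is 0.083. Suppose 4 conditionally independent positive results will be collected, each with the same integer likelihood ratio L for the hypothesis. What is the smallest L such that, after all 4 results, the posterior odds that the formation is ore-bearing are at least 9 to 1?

Prior odds = 0.083/0.917 = 83/917.
Target odds = 9.
Need L⁴ ≥ 9 ÷ (83/917) = 8253/83.
3⁴ = 81 < 8253/83 ≤ 256 = 4⁴, so L = 4.

4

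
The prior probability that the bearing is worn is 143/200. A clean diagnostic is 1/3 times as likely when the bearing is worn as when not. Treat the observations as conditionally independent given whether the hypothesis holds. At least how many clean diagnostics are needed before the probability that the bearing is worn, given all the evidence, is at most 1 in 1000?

8

Prior odds: 0.715 ÷ 0.285 = 143/57.
Likelihood ratio per clean diagnostic = 1/3.
Target odds: 0.001 ÷ 0.999 = 1/999.
Need (143/57) × (1/3)ⁿ ≤ 1/999, i.e. (1/3)ⁿ ≤ 19/47619.
(1/3)⁷ = 1/2187 is still above 19/47619 but (1/3)⁸ = 1/6561 is at or below it, so n = 8.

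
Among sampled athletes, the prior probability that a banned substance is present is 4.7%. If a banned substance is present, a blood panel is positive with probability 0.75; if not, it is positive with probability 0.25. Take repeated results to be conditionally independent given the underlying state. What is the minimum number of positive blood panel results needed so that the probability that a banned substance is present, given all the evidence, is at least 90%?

Prior odds = 0.047/0.953 = 47/953.
Likelihood ratio of a positive = 0.75/0.25 = 3.
Target posterior odds = 0.9/0.1 = 9.
Require 3ⁿ ≥ 9 ÷ (47/953) = 8577/47.
3⁴ = 81 falls short of 8577/47 but 3⁵ = 243 reaches it, so n = 5.

5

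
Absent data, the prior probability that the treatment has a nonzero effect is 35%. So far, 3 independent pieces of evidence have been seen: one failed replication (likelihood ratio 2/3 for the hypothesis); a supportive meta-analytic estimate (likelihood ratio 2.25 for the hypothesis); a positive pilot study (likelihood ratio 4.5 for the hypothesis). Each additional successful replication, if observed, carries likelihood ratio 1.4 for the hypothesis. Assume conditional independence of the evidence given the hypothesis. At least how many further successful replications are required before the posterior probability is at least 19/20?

Prior odds = 0.35/0.65 = 7/13.
Combined Bayes factor of the evidence already in hand = (2/3) × 2.25 × 4.5 = 6.75.
Odds after that evidence = (7/13) × 6.75 = 189/52.
Target odds = 0.95/0.05 = 19.
Need 1.4ⁿ ≥ 19 ÷ (189/52) = 988/189.
1.4⁴ = 3.8416 falls short of 988/189 but 1.4⁵ = 5.37824 reaches it, so n = 5.

5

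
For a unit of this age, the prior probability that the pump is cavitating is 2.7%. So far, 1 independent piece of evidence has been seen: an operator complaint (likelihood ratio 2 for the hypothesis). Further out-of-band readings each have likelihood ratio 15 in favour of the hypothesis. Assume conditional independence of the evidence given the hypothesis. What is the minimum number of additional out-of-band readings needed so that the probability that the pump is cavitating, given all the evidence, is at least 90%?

Prior odds = 0.027/0.973 = 27/973.
Bayes factor of the evidence already in hand = 2.
Odds after that evidence = (27/973) × 2 = 54/973.
Target odds = 0.9/0.1 = 9.
Need 15ⁿ ≥ 9 ÷ (54/973) = 973/6.
15¹ = 15 falls short of 973/6 but 15² = 225 reaches it, so n = 2.

2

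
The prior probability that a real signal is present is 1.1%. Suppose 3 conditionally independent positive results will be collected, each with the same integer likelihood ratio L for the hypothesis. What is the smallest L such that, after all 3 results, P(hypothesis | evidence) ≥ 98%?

17

Prior odds = 0.011/0.989 = 11/989.
Target odds = 0.98/0.02 = 49.
Need L³ ≥ 49 ÷ (11/989) = 48461/11.
16³ = 4096 < 48461/11 ≤ 4913 = 17³, so L = 17.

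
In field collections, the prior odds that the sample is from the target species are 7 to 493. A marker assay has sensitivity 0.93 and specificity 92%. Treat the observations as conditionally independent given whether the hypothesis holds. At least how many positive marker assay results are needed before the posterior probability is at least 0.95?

Prior odds = 7/493.
False-positive rate = 1 − 0.92 = 0.08; likelihood ratio of a positive = 0.93/0.08 = 11.625.
Target posterior odds = 0.95/0.05 = 19.
Require 11.625ⁿ ≥ 19 ÷ (7/493) = 9367/7.
11.625² = 135.140625 falls short of 9367/7 but 11.625³ = 804357/512 reaches it, so n = 3.

3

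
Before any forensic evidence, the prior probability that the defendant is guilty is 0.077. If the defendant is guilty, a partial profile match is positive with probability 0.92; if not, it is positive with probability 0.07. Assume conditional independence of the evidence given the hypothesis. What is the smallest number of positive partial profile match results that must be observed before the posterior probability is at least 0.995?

Prior odds: 0.077 ÷ 0.923 = 77/923.
Likelihood ratio of a positive = 0.92/0.07 = 92/7.
Target odds: 0.995 ÷ 0.005 = 199.
Require (92/7)ⁿ ≥ 199 ÷ (77/923) = 183677/77.
(92/7)³ = 778688/343 falls short of 183677/77 but (92/7)⁴ = 71639296/2401 reaches it, so n = 4.

4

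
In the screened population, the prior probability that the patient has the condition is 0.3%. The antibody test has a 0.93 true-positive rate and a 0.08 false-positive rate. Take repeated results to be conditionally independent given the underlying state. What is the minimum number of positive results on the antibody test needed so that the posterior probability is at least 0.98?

Prior odds: 0.003 ÷ 0.997 = 3/997.
Likelihood ratio of a positive result = 0.93/0.08 = 11.625.
Target posterior odds = 0.98/0.02 = 49.
Require 11.625ⁿ ≥ 49 ÷ (3/997) = 48853/3.
11.625³ = 804357/512 falls short of 48853/3 but 11.625⁴ = 74805201/4096 reaches it, so n = 4.

4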